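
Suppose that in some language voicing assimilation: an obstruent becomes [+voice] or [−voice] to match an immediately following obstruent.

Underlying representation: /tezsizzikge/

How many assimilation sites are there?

/z/ before /s/ (voiceless) → [s]
/k/ before /g/ (voiced) → [g]
2 segments change.

2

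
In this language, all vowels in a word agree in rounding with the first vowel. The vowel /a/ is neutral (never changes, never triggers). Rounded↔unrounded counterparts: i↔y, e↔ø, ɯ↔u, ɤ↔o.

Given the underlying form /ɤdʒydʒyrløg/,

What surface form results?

/y/ harmonizes with /ɤ/ ([-round]) → [i]
/y/ harmonizes with /ɤ/ ([-round]) → [i]
/ø/ harmonizes with /ɤ/ ([-round]) → [e]

[ɤdʒidʒirleg]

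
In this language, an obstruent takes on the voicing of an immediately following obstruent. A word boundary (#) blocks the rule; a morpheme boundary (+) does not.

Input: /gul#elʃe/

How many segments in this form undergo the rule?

No segment meets the rule's conditions.

0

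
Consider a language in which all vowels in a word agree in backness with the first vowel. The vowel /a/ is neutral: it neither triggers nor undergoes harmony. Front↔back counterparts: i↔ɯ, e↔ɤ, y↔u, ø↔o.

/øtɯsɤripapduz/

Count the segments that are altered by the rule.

/ɯ/ harmonizes with /ø/ ([-back]) → [i]
/ɤ/ harmonizes with /ø/ ([-back]) → [e]
/u/ harmonizes with /ø/ ([-back]) → [y]
3 segments change.

3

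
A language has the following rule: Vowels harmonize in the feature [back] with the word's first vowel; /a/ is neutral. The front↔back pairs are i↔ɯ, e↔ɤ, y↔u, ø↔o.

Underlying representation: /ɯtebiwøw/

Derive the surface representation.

/e/ harmonizes with /ɯ/ ([+back]) → [ɤ]
/i/ harmonizes with /ɯ/ ([+back]) → [ɯ]
/ø/ harmonizes with /ɯ/ ([+back]) → [o]

[ɯtɤbɯwow]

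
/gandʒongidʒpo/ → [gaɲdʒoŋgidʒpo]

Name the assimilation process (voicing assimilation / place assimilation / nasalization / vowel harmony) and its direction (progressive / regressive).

/n/→[ɲ] /n/→[ŋ].
Each target copies a feature from the following segment, so the direction is regressive.

place assimilation, regressive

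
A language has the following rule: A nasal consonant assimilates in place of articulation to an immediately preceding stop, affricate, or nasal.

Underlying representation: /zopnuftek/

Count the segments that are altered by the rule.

1

/n/ after /p/ (labial) → [m]
1 segment changes.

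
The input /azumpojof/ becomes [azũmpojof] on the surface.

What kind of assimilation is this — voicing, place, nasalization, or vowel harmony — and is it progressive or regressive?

/u/→[ũ].
Each target copies a feature from the following segment, so the direction is regressive.

nasalization, regressive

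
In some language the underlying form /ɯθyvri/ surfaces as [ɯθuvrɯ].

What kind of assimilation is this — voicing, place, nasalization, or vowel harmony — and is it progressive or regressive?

vowel harmony, progressive

/y/→[u] /i/→[ɯ].
Vowels agree with the first vowel, so the harmony is progressive.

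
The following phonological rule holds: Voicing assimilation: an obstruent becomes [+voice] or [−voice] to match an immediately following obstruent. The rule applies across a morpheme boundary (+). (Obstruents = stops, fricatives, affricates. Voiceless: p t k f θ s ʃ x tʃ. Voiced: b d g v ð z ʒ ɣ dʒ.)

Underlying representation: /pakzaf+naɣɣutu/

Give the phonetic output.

[pagzaf+naɣɣutu]

/k/ before /z/ (voiced) → [g]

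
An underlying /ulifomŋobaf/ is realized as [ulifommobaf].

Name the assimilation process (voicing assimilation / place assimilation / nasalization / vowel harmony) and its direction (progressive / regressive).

place assimilation, progressive

/ŋ/→[m].
Each target copies a feature from the preceding segment, so the direction is progressive.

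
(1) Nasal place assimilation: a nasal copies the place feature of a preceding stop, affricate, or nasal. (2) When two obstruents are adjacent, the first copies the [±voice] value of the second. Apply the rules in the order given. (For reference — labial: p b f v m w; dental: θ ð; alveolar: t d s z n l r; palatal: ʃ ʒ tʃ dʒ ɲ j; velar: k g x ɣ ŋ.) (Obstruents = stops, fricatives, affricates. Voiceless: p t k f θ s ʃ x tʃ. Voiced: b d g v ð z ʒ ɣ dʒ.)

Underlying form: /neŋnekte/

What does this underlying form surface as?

[neŋŋekte]

Rule 1: /n/ after /ŋ/ (velar) → [ŋ]
After rule 1: neŋŋekte
Rule 2: no segment meets the rule's conditions; no change.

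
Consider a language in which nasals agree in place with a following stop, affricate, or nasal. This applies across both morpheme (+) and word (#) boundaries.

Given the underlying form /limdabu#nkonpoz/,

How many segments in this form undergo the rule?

3

/m/ before /d/ (alveolar) → [n]
/n/ before /k/ (velar) → [ŋ]
/n/ before /p/ (labial) → [m]
3 segments change.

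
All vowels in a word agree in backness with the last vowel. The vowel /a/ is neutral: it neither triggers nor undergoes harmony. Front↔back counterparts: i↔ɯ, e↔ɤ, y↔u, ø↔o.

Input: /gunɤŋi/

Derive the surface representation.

[gyneŋi]

/u/ harmonizes with /i/ ([-back]) → [y]
/ɤ/ harmonizes with /i/ ([-back]) → [e]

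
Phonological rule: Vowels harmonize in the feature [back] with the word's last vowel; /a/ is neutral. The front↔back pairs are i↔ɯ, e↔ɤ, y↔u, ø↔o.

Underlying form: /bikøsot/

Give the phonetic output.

[bɯkosot]

/i/ harmonizes with /o/ ([+back]) → [ɯ]
/ø/ harmonizes with /o/ ([+back]) → [o]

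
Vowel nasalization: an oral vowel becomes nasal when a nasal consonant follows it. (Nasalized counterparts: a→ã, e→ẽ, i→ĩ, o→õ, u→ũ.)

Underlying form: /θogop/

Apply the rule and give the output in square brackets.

no segment meets the rule's conditions; no change.

[θogop]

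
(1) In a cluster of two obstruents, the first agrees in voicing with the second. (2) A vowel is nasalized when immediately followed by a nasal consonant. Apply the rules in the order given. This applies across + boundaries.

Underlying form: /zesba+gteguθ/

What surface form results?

[zezba+kteguθ]

Rule 1: /s/ before /b/ (voiced) → [z]
Rule 1: /g/ before /t/ (voiceless) → [k]
After rule 1: zezba+kteguθ
Rule 2: no segment meets the rule's conditions; no change.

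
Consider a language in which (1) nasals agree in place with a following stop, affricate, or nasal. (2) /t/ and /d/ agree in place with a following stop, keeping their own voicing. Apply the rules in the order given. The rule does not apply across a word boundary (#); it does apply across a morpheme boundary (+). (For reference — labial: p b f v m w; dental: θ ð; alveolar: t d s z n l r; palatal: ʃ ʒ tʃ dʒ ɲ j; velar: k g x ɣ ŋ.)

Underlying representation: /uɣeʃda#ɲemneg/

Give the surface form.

Rule 1: /m/ before /n/ (alveolar) → [n]
After rule 1: uɣeʃda#ɲenneg
Rule 2: no segment meets the rule's conditions; no change.

[uɣeʃda#ɲenneg]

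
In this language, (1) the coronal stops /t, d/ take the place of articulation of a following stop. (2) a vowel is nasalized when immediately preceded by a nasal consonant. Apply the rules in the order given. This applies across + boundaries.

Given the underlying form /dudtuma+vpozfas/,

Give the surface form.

[dudtumã+vpozfas]

Rule 1: no segment meets the rule's conditions; no change.
After rule 1: dudtuma+vpozfas
Rule 2: /a/ after nasal /m/ → [ã]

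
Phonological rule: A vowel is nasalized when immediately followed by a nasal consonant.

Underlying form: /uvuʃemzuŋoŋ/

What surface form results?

[uvuʃẽmzũŋõŋ]

/e/ before nasal /m/ → [ẽ]
/u/ before nasal /ŋ/ → [ũ]
/o/ before nasal /ŋ/ → [õ]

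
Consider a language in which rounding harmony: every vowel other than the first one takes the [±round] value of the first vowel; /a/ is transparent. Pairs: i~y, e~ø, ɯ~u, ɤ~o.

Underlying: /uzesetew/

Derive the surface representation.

/e/ harmonizes with /u/ ([+round]) → [ø]
/e/ harmonizes with /u/ ([+round]) → [ø]
/e/ harmonizes with /u/ ([+round]) → [ø]

[uzøsøtøw]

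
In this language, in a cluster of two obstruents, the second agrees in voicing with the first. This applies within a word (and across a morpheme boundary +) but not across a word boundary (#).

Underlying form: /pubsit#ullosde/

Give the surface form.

[pubzit#ulloste]

/s/ after /b/ (voiced) → [z]
/d/ after /s/ (voiceless) → [t]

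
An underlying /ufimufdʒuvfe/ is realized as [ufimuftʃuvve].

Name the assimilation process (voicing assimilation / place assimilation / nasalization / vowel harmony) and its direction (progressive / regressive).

voicing assimilation, progressive

/dʒ/→[tʃ] /f/→[v].
Each target copies a feature from the preceding segment, so the direction is progressive.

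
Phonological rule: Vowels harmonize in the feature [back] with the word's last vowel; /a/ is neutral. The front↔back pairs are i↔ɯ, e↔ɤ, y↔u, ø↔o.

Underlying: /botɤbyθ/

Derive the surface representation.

/o/ harmonizes with /y/ ([-back]) → [ø]
/ɤ/ harmonizes with /y/ ([-back]) → [e]

[bøtebyθ]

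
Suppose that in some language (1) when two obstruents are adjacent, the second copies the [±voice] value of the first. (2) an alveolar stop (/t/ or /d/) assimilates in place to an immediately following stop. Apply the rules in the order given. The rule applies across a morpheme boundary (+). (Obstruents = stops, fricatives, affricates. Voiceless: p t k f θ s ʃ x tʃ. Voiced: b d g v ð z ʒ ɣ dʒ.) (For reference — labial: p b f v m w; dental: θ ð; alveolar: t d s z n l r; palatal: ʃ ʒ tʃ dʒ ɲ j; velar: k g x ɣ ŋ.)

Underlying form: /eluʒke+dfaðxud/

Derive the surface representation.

Rule 1: /k/ after /ʒ/ (voiced) → [g]
Rule 1: /f/ after /d/ (voiced) → [v]
Rule 1: /x/ after /ð/ (voiced) → [ɣ]
After rule 1: eluʒge+dvaðɣud
Rule 2: no segment meets the rule's conditions; no change.

[eluʒge+dvaðɣud]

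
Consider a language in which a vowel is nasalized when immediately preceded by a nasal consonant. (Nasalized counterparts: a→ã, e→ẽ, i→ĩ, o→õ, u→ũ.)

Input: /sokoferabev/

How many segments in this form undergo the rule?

0

No segment meets the rule's conditions.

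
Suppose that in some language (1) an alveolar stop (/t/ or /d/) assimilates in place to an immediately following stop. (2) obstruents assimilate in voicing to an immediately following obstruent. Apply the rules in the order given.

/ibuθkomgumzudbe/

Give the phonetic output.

[ibuθkomgumzubbe]

Rule 1: /d/ before /b/ (labial) → [b]
After rule 1: ibuθkomgumzubbe
Rule 2: no segment meets the rule's conditions; no change.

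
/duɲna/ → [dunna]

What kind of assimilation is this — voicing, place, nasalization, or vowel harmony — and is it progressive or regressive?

/ɲ/→[n].
Each target copies a feature from the following segment, so the direction is regressive.

place assimilation, regressive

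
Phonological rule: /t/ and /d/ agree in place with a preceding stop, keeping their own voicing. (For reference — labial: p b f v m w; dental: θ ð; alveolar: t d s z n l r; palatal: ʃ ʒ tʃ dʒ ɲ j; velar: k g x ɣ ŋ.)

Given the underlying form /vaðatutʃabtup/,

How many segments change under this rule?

/t/ after /b/ (labial) → [p]
1 segment changes.

1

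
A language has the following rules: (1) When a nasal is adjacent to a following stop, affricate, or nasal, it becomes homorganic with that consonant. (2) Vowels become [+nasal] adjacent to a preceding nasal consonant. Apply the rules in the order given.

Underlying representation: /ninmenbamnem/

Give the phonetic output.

Rule 1: /n/ before /m/ (labial) → [m]
Rule 1: /n/ before /b/ (labial) → [m]
Rule 1: /m/ before /n/ (alveolar) → [n]
After rule 1: nimmembannem
Rule 2: /i/ after nasal /n/ → [ĩ]
Rule 2: /e/ after nasal /m/ → [ẽ]
Rule 2: /e/ after nasal /n/ → [ẽ]

[nĩmmẽmbannẽm]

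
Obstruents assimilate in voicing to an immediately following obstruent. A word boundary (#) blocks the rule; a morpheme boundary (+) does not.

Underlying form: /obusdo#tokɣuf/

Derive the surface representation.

/s/ before /d/ (voiced) → [z]
/k/ before /ɣ/ (voiced) → [g]

[obuzdo#togɣuf]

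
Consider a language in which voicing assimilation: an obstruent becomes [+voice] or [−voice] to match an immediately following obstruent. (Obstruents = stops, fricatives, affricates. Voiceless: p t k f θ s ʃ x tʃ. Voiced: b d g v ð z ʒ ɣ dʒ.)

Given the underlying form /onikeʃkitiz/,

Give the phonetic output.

[onikeʃkitiz]

no segment meets the rule's conditions; no change.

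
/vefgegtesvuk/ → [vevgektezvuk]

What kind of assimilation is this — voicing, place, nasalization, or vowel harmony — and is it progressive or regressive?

voicing assimilation, regressive

/f/→[v] /g/→[k] /s/→[z].
Each target copies a feature from the following segment, so the direction is regressive.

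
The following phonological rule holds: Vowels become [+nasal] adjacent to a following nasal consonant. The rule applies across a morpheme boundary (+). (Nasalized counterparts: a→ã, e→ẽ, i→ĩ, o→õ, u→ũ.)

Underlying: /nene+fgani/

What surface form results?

/e/ before nasal /n/ → [ẽ]
/a/ before nasal /n/ → [ã]

[nẽne+fgãni]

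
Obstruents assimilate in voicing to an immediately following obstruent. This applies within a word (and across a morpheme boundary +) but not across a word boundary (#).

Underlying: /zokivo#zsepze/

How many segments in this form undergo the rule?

2

/z/ before /s/ (voiceless) → [s]
/p/ before /z/ (voiced) → [b]
2 segments change.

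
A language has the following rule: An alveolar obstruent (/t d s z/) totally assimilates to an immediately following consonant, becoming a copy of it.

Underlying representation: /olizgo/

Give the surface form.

[oliggo]

/z/ before /g/ → [g] (total assimilation)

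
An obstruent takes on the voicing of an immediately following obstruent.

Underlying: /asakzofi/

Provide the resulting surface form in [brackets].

/k/ before /z/ (voiced) → [g]

[asagzofi]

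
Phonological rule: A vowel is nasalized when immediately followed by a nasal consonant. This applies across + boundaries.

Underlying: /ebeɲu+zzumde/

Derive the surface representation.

[ebẽɲu+zzũmde]

/e/ before nasal /ɲ/ → [ẽ]
/u/ before nasal /m/ → [ũ]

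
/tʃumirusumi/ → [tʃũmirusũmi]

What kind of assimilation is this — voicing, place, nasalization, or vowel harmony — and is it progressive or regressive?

/u/→[ũ] /u/→[ũ].
Each target copies a feature from the following segment, so the direction is regressive.

nasalization, regressive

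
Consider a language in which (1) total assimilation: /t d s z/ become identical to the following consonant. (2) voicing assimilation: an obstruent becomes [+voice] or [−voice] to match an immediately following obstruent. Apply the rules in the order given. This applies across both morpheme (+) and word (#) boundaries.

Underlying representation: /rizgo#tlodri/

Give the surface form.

Rule 1: /z/ before /g/ → [g] (total assimilation)
Rule 1: /t/ before /l/ → [l] (total assimilation)
Rule 1: /d/ before /r/ → [r] (total assimilation)
After rule 1: riggo#llorri
Rule 2: no segment meets the rule's conditions; no change.

[riggo#llorri]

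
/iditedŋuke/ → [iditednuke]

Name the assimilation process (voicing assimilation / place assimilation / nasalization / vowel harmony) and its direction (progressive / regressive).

place assimilation, progressive

/ŋ/→[n].
Each target copies a feature from the preceding segment, so the direction is progressive.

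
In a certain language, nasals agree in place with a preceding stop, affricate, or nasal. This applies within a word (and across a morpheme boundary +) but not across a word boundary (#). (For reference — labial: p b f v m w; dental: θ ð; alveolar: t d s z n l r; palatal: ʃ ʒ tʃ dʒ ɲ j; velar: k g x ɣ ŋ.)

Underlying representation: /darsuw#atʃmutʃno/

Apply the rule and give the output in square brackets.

[darsuw#atʃɲutʃɲo]

/m/ after /tʃ/ (palatal) → [ɲ]
/n/ after /tʃ/ (palatal) → [ɲ]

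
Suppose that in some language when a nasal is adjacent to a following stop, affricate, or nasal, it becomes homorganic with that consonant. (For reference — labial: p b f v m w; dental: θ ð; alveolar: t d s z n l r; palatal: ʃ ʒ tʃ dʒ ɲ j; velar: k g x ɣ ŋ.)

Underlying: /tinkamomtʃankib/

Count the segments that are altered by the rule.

/n/ before /k/ (velar) → [ŋ]
/m/ before /tʃ/ (palatal) → [ɲ]
/n/ before /k/ (velar) → [ŋ]
3 segments change.

3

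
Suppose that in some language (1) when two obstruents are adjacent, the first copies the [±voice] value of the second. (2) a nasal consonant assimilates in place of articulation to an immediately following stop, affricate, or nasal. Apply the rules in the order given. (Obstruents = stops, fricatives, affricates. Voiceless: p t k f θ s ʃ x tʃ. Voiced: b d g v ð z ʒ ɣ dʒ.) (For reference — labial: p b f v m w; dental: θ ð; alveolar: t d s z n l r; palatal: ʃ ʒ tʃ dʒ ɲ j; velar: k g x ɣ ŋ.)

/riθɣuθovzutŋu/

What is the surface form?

[riðɣuθovzutŋu]

Rule 1: /θ/ before /ɣ/ (voiced) → [ð]
After rule 1: riðɣuθovzutŋu
Rule 2: no segment meets the rule's conditions; no change.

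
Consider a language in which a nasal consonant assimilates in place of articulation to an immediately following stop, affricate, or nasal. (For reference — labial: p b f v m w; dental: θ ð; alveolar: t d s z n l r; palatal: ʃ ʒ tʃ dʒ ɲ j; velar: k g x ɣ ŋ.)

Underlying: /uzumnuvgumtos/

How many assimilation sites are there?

2

/m/ before /n/ (alveolar) → [n]
/m/ before /t/ (alveolar) → [n]
2 segments change.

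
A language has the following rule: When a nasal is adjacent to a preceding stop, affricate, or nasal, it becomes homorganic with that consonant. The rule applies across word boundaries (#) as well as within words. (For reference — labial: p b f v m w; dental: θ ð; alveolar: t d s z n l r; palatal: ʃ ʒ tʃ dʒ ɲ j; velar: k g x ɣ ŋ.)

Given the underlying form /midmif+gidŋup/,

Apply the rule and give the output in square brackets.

[midnif+gidnup]

/m/ after /d/ (alveolar) → [n]
/ŋ/ after /d/ (alveolar) → [n]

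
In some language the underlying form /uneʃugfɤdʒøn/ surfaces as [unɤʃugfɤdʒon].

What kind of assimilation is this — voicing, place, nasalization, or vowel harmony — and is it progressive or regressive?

/e/→[ɤ] /ø/→[o].
Vowels agree with the first vowel, so the harmony is progressive.

vowel harmony, progressive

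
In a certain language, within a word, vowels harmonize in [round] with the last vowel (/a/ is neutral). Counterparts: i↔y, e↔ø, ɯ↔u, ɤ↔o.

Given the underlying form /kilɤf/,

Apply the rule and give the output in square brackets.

no segment meets the rule's conditions; no change.

[kilɤf]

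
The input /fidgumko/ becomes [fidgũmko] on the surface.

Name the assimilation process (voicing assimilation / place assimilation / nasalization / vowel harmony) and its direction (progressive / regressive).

/u/→[ũ].
Each target copies a feature from the following segment, so the direction is regressive.

nasalization, regressive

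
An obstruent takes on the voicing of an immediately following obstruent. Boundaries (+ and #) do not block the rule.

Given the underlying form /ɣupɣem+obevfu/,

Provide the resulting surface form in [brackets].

/p/ before /ɣ/ (voiced) → [b]
/v/ before /f/ (voiceless) → [f]

[ɣubɣem+obeffu]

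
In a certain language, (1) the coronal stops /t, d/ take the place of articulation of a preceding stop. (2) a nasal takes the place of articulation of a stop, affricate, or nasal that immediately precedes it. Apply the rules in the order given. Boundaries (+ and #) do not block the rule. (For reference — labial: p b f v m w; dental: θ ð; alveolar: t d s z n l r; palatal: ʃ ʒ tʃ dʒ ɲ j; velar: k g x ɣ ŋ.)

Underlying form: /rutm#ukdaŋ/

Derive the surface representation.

[rutn#ukgaŋ]

Rule 1: /d/ after /k/ (velar) → [g]
After rule 1: rutm#ukgaŋ
Rule 2: /m/ after /t/ (alveolar) → [n]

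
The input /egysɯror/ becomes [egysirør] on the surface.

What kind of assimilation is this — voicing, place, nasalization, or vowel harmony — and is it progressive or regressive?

vowel harmony, progressive

/ɯ/→[i] /o/→[ø].
Vowels agree with the first vowel, so the harmony is progressive.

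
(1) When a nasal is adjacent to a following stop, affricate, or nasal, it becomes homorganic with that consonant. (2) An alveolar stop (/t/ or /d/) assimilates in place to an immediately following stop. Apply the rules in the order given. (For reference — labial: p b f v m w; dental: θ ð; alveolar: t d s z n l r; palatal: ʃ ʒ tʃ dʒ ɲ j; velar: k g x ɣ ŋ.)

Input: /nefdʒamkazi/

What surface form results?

[nefdʒaŋkazi]

Rule 1: /m/ before /k/ (velar) → [ŋ]
After rule 1: nefdʒaŋkazi
Rule 2: no segment meets the rule's conditions; no change.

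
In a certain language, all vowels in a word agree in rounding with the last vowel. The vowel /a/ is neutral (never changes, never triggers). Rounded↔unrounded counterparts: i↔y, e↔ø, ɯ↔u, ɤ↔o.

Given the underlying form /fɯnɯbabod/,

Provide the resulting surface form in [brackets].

/ɯ/ harmonizes with /o/ ([+round]) → [u]
/ɯ/ harmonizes with /o/ ([+round]) → [u]

[funubabod]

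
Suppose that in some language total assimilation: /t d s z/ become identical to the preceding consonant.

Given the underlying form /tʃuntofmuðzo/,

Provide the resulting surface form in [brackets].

/t/ after /n/ → [n] (total assimilation)
/z/ after /ð/ → [ð] (total assimilation)

[tʃunnofmuððo]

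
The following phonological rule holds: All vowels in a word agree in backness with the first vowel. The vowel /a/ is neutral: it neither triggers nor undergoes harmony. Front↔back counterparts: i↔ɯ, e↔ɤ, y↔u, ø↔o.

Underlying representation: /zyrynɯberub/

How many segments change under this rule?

/ɯ/ harmonizes with /y/ ([-back]) → [i]
/u/ harmonizes with /y/ ([-back]) → [y]
2 segments change.

2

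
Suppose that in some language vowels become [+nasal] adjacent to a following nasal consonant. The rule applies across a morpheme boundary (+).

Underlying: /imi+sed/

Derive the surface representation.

[ĩmi+sed]

/i/ before nasal /m/ → [ĩ]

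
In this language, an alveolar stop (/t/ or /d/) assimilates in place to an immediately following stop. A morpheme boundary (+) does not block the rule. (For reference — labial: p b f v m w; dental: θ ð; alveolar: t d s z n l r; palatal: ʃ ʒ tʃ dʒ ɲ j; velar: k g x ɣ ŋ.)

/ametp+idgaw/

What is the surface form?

[amepp+iggaw]

/t/ before /p/ (labial) → [p]
/d/ before /g/ (velar) → [g]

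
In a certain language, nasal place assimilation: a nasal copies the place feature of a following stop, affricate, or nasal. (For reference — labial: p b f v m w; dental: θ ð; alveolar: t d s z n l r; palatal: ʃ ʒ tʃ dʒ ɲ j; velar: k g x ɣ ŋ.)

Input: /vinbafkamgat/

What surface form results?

/n/ before /b/ (labial) → [m]
/m/ before /g/ (velar) → [ŋ]

[vimbafkaŋgat]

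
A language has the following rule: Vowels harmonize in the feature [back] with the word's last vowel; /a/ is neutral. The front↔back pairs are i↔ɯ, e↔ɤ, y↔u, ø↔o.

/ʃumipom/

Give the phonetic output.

[ʃumɯpom]

/i/ harmonizes with /o/ ([+back]) → [ɯ]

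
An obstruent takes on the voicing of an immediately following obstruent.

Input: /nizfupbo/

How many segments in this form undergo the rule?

2

/z/ before /f/ (voiceless) → [s]
/p/ before /b/ (voiced) → [b]
2 segments change.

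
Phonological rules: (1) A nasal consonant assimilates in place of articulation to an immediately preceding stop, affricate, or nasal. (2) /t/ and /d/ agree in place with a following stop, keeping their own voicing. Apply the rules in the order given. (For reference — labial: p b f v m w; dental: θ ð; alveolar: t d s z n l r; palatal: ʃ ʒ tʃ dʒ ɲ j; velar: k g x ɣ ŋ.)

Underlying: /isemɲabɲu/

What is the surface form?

Rule 1: /ɲ/ after /m/ (labial) → [m]
Rule 1: /ɲ/ after /b/ (labial) → [m]
After rule 1: isemmabmu
Rule 2: no segment meets the rule's conditions; no change.

[isemmabmu]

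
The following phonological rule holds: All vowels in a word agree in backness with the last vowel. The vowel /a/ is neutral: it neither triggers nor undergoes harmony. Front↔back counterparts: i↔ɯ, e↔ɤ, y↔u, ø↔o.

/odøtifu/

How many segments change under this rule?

/ø/ harmonizes with /u/ ([+back]) → [o]
/i/ harmonizes with /u/ ([+back]) → [ɯ]
2 segments change.

2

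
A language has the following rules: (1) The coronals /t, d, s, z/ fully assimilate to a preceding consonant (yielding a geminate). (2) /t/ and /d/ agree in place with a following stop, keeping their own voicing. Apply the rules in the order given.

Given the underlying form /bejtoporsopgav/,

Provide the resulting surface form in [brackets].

Rule 1: /t/ after /j/ → [j] (total assimilation)
Rule 1: /s/ after /r/ → [r] (total assimilation)
After rule 1: bejjoporropgav
Rule 2: no segment meets the rule's conditions; no change.

[bejjoporropgav]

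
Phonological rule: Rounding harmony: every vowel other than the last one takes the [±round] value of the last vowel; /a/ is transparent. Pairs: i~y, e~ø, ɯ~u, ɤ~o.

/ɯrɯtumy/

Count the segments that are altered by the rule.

2

/ɯ/ harmonizes with /y/ ([+round]) → [u]
/ɯ/ harmonizes with /y/ ([+round]) → [u]
2 segments change.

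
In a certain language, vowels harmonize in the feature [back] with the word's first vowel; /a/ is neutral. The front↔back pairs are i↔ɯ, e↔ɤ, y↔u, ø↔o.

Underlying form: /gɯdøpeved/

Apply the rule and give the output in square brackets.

/ø/ harmonizes with /ɯ/ ([+back]) → [o]
/e/ harmonizes with /ɯ/ ([+back]) → [ɤ]
/e/ harmonizes with /ɯ/ ([+back]) → [ɤ]

[gɯdopɤvɤd]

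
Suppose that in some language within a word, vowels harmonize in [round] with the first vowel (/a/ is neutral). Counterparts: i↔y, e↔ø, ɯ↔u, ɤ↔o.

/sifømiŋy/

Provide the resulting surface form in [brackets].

/ø/ harmonizes with /i/ ([-round]) → [e]
/y/ harmonizes with /i/ ([-round]) → [i]

[sifemiŋi]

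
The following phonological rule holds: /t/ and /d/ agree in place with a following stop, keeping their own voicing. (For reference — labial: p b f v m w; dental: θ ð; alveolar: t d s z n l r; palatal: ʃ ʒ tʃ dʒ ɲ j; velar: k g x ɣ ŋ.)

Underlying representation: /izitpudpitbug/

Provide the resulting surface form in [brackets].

/t/ before /p/ (labial) → [p]
/d/ before /p/ (labial) → [b]
/t/ before /b/ (labial) → [p]

[izippubpipbug]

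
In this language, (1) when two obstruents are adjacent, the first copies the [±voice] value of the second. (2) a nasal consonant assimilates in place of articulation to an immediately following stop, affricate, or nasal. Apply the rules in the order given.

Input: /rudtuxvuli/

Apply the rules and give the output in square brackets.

[ruttuɣvuli]

Rule 1: /d/ before /t/ (voiceless) → [t]
Rule 1: /x/ before /v/ (voiced) → [ɣ]
After rule 1: ruttuɣvuli
Rule 2: no segment meets the rule's conditions; no change.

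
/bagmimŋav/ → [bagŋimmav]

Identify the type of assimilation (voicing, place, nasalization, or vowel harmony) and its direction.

place assimilation, progressive

/m/→[ŋ] /ŋ/→[m].
Each target copies a feature from the preceding segment, so the direction is progressive.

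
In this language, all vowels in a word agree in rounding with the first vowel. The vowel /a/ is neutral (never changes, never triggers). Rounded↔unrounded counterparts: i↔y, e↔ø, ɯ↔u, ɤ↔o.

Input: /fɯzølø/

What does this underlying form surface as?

/ø/ harmonizes with /ɯ/ ([-round]) → [e]
/ø/ harmonizes with /ɯ/ ([-round]) → [e]

[fɯzele]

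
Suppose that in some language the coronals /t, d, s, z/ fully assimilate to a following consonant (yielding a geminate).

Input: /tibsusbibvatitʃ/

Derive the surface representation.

/s/ before /b/ → [b] (total assimilation)

[tibsubbibvatitʃ]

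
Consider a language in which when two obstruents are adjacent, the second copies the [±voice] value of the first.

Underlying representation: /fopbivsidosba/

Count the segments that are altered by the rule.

/b/ after /p/ (voiceless) → [p]
/s/ after /v/ (voiced) → [z]
/b/ after /s/ (voiceless) → [p]
3 segments change.

3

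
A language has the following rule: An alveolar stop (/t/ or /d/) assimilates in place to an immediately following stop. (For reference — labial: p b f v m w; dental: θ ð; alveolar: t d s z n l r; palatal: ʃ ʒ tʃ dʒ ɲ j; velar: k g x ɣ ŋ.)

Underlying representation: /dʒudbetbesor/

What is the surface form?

[dʒubbepbesor]

/d/ before /b/ (labial) → [b]
/t/ before /b/ (labial) → [p]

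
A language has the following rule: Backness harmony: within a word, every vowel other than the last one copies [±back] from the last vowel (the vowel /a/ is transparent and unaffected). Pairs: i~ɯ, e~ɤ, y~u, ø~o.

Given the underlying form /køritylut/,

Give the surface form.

/ø/ harmonizes with /u/ ([+back]) → [o]
/i/ harmonizes with /u/ ([+back]) → [ɯ]
/y/ harmonizes with /u/ ([+back]) → [u]

[korɯtulut]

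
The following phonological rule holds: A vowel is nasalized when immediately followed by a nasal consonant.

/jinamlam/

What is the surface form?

[jĩnãmlãm]

/i/ before nasal /n/ → [ĩ]
/a/ before nasal /m/ → [ã]
/a/ before nasal /m/ → [ã]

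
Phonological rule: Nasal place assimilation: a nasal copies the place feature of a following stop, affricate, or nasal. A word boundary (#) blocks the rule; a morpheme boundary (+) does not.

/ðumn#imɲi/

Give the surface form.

[ðunn#iɲɲi]

/m/ before /n/ (alveolar) → [n]
/m/ before /ɲ/ (palatal) → [ɲ]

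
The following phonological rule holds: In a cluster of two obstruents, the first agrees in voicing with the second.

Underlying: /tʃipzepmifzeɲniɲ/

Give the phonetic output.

/p/ before /z/ (voiced) → [b]
/f/ before /z/ (voiced) → [v]

[tʃibzepmivzeɲniɲ]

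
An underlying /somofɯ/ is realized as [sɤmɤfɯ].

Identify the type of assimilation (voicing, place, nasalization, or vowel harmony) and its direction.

/o/→[ɤ] /o/→[ɤ].
Vowels agree with the last vowel, so the harmony is regressive.

vowel harmony, regressive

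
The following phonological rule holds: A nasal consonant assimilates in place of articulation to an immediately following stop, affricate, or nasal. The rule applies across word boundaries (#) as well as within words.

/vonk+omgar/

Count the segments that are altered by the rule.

2

/n/ before /k/ (velar) → [ŋ]
/m/ before /g/ (velar) → [ŋ]
2 segments change.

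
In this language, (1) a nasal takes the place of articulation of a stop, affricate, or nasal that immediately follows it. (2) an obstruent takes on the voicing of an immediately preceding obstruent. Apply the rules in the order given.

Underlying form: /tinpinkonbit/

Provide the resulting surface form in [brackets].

Rule 1: /n/ before /p/ (labial) → [m]
Rule 1: /n/ before /k/ (velar) → [ŋ]
Rule 1: /n/ before /b/ (labial) → [m]
After rule 1: timpiŋkombit
Rule 2: no segment meets the rule's conditions; no change.

[timpiŋkombit]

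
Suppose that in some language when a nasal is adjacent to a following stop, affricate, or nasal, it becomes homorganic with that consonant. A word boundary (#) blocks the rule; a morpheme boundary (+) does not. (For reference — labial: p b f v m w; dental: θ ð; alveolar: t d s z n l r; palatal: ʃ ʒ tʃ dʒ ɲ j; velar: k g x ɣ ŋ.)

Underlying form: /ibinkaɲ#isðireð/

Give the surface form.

[ibiŋkaɲ#isðireð]

/n/ before /k/ (velar) → [ŋ]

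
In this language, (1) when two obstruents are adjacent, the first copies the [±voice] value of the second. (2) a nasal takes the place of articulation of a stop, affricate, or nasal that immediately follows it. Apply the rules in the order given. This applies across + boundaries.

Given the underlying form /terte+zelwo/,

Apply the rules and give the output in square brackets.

[terte+zelwo]

Rule 1: no segment meets the rule's conditions; no change.
After rule 1: terte+zelwo
Rule 2: no segment meets the rule's conditions; no change.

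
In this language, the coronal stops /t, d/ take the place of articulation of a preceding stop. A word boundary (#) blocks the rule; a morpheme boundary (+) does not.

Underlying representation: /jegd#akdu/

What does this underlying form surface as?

/d/ after /g/ (velar) → [g]
/d/ after /k/ (velar) → [g]

[jegg#akgu]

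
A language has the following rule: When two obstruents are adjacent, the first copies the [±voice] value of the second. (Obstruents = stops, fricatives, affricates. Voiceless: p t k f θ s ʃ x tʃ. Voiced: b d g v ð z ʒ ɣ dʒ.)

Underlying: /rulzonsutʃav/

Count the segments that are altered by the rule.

No segment meets the rule's conditions.

0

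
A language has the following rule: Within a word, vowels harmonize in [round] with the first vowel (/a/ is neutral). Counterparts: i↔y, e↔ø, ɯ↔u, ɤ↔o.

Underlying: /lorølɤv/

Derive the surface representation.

[lorølov]

/ɤ/ harmonizes with /o/ ([+round]) → [o]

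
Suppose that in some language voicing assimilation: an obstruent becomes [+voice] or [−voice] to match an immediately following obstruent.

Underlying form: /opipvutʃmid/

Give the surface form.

/p/ before /v/ (voiced) → [b]

[opibvutʃmid]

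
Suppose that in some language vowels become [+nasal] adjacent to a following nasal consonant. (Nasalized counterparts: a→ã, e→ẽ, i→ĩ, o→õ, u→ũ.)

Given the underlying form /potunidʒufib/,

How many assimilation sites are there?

1

/u/ before nasal /n/ → [ũ]
1 segment changes.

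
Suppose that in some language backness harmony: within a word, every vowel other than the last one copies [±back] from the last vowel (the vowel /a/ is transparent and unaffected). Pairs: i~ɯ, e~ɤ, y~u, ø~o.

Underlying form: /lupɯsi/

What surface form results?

/u/ harmonizes with /i/ ([-back]) → [y]
/ɯ/ harmonizes with /i/ ([-back]) → [i]

[lypisi]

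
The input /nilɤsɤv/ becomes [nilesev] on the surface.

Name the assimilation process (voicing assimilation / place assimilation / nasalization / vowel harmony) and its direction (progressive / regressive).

/ɤ/→[e] /ɤ/→[e].
Vowels agree with the first vowel, so the harmony is progressive.

vowel harmony, progressive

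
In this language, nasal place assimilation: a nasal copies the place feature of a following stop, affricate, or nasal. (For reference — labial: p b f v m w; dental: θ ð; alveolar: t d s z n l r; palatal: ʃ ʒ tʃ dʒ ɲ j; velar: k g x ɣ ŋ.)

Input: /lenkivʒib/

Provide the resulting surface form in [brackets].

/n/ before /k/ (velar) → [ŋ]

[leŋkivʒib]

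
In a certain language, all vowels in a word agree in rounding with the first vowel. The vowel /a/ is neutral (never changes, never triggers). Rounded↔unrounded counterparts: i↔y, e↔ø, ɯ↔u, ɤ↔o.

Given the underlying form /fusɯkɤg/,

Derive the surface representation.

/ɯ/ harmonizes with /u/ ([+round]) → [u]
/ɤ/ harmonizes with /u/ ([+round]) → [o]

[fusukog]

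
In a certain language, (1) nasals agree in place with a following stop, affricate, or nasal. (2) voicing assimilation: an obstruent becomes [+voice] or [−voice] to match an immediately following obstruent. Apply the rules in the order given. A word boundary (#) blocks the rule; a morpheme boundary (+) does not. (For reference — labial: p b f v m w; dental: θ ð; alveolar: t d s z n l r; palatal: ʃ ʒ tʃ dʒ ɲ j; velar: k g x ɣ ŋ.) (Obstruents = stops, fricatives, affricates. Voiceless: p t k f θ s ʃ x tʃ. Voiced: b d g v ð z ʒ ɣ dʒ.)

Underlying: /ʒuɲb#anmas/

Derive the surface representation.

[ʒumb#ammas]

Rule 1: /ɲ/ before /b/ (labial) → [m]
Rule 1: /n/ before /m/ (labial) → [m]
After rule 1: ʒumb#ammas
Rule 2: no segment meets the rule's conditions; no change.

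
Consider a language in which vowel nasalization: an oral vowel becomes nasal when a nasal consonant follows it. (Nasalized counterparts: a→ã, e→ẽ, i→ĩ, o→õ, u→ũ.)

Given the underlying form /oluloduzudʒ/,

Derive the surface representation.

no segment meets the rule's conditions; no change.

[oluloduzudʒ]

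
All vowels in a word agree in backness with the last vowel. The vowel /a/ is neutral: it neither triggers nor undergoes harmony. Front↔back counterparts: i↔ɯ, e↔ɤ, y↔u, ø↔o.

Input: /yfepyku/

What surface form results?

[ufɤpuku]

/y/ harmonizes with /u/ ([+back]) → [u]
/e/ harmonizes with /u/ ([+back]) → [ɤ]
/y/ harmonizes with /u/ ([+back]) → [u]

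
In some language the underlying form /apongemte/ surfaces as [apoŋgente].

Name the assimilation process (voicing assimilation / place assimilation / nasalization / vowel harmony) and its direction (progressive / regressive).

/n/→[ŋ] /m/→[n].
Each target copies a feature from the following segment, so the direction is regressive.

place assimilation, regressive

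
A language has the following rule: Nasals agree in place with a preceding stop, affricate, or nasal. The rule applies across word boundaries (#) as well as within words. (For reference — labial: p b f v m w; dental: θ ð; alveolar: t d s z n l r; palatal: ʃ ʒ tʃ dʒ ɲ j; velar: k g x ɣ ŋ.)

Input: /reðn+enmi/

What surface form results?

/m/ after /n/ (alveolar) → [n]

[reðn+enni]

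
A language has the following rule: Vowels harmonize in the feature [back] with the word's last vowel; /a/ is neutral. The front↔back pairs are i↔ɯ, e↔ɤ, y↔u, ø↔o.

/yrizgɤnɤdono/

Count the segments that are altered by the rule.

/y/ harmonizes with /o/ ([+back]) → [u]
/i/ harmonizes with /o/ ([+back]) → [ɯ]
2 segments change.

2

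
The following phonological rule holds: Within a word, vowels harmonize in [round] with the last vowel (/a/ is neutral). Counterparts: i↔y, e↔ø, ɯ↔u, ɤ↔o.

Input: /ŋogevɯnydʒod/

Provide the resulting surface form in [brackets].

/e/ harmonizes with /o/ ([+round]) → [ø]
/ɯ/ harmonizes with /o/ ([+round]) → [u]

[ŋogøvunydʒod]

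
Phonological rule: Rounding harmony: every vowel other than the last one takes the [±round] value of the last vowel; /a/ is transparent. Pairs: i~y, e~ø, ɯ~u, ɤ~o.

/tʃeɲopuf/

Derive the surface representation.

[tʃøɲopuf]

/e/ harmonizes with /u/ ([+round]) → [ø]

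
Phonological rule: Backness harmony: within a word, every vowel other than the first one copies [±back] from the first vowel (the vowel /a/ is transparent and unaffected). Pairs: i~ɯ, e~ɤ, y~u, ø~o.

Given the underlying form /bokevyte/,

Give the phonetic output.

/e/ harmonizes with /o/ ([+back]) → [ɤ]
/y/ harmonizes with /o/ ([+back]) → [u]
/e/ harmonizes with /o/ ([+back]) → [ɤ]

[bokɤvutɤ]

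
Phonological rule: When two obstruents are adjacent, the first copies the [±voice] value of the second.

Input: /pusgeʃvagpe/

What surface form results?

/s/ before /g/ (voiced) → [z]
/ʃ/ before /v/ (voiced) → [ʒ]
/g/ before /p/ (voiceless) → [k]

[puzgeʒvakpe]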